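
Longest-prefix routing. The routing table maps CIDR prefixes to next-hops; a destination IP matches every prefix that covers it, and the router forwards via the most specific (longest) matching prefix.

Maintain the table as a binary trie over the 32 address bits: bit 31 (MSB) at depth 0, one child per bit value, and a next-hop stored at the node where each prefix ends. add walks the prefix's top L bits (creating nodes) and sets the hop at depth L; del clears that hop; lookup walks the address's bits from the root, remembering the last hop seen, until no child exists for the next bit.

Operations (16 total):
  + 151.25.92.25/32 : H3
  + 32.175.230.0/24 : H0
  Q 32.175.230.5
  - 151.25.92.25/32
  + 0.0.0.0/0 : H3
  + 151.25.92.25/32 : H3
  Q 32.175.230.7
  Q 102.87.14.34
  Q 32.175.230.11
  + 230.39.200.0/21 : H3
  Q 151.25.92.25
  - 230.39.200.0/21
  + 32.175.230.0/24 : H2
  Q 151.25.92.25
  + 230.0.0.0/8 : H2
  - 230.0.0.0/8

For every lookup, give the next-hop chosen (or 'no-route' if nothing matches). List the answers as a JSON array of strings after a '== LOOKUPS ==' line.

Trace:
  + 151.25.92.25/32 (H3) depth=32
  + 32.175.230.0/24 (H0) depth=24
  Q 32.175.230.5: descend 001000001010111111100110 ; hops seen [H0] ; pick H0
  del 151.25.92.25/32 (clear depth 32)
  + 0.0.0.0/0 (H3) depth=0
  + 151.25.92.25/32 (H3) depth=32
  Q 32.175.230.7: descend 001000001010111111100110 ; hops seen [H3,H0] ; pick H0
  Q 102.87.14.34: descend 0 ; hops seen [H3] ; pick H3
  Q 32.175.230.11: descend 001000001010111111100110 ; hops seen [H3,H0] ; pick H0
  + 230.39.200.0/21 (H3) depth=21
  Q 151.25.92.25: descend 10010111000110010101110000011001 ; hops seen [H3,H3] ; pick H3
  del 230.39.200.0/21 (clear depth 21)
  + 32.175.230.0/24 (H2) depth=24
  Q 151.25.92.25: descend 10010111000110010101110000011001 ; hops seen [H3,H3] ; pick H3
  + 230.0.0.0/8 (H2) depth=8
  del 230.0.0.0/8 (clear depth 8)

== LOOKUPS ==
["H0","H0","H3","H0","H3","H3"]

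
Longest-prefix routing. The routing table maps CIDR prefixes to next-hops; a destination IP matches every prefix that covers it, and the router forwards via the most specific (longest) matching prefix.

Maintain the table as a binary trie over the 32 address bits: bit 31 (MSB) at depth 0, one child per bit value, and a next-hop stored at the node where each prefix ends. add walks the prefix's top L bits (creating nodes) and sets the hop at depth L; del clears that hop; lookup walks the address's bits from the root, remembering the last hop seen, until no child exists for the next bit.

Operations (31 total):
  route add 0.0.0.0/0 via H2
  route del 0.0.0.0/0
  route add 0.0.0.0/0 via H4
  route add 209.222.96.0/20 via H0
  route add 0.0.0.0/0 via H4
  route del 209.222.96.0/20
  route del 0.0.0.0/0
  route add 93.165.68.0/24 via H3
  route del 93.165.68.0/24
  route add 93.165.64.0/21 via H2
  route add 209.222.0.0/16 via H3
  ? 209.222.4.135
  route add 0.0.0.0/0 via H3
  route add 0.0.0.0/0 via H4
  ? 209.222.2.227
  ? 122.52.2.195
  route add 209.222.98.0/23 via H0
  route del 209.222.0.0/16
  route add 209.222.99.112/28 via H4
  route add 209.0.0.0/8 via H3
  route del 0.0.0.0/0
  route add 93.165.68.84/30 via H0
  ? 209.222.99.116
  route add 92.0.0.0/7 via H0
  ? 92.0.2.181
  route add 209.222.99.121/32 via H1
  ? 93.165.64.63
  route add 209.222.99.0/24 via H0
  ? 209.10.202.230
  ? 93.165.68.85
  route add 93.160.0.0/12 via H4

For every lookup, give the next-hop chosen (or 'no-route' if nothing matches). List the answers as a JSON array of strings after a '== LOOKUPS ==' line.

Process each operation:
  add 0.0.0.0/0 -> H2 at depth 0
  del 0.0.0.0/0 (clear depth 0)
  add 0.0.0.0/0 -> H4 at depth 0
  add 209.222.96.0/20 -> H0 at depth 20
  add 0.0.0.0/0 -> H4 at depth 0
  del 209.222.96.0/20 (clear depth 20)
  del 0.0.0.0/0 (clear depth 0)
  add 93.165.68.0/24 -> H3 at depth 24
  del 93.165.68.0/24 (clear depth 24)
  add 93.165.64.0/21 -> H2 at depth 21
  add 209.222.0.0/16 -> H3 at depth 16
  Q 209.222.4.135: descend 11010001110111100 ; hops seen [H3] ; pick H3
  add 0.0.0.0/0 -> H3 at depth 0
  add 0.0.0.0/0 -> H4 at depth 0
  Q 209.222.2.227: descend 11010001110111100 ; hops seen [H4,H3] ; pick H3
  Q 122.52.2.195: descend 01 ; hops seen [H4] ; pick H4
  add 209.222.98.0/23 -> H0 at depth 23
  del 209.222.0.0/16 (clear depth 16)
  add 209.222.99.112/28 -> H4 at depth 28
  add 209.0.0.0/8 -> H3 at depth 8
  del 0.0.0.0/0 (clear depth 0)
  add 93.165.68.84/30 -> H0 at depth 30
  Q 209.222.99.116: descend 1101000111011110011000110111 ; hops seen [H3,H0,H4] ; pick H4
  add 92.0.0.0/7 -> H0 at depth 7
  Q 92.0.2.181: descend 0101110 ; hops seen [H0] ; pick H0
  add 209.222.99.121/32 -> H1 at depth 32
  Q 93.165.64.63: descend 010111011010010101000 ; hops seen [H0,H2] ; pick H2
  add 209.222.99.0/24 -> H0 at depth 24
  Q 209.10.202.230: descend 11010001 ; hops seen [H3] ; pick H3
  Q 93.165.68.85: descend 010111011010010101000100010101 ; hops seen [H0,H2,H0] ; pick H0
  add 93.160.0.0/12 -> H4 at depth 12

== LOOKUPS ==
["H3","H3","H4","H4","H0","H2","H3","H0"]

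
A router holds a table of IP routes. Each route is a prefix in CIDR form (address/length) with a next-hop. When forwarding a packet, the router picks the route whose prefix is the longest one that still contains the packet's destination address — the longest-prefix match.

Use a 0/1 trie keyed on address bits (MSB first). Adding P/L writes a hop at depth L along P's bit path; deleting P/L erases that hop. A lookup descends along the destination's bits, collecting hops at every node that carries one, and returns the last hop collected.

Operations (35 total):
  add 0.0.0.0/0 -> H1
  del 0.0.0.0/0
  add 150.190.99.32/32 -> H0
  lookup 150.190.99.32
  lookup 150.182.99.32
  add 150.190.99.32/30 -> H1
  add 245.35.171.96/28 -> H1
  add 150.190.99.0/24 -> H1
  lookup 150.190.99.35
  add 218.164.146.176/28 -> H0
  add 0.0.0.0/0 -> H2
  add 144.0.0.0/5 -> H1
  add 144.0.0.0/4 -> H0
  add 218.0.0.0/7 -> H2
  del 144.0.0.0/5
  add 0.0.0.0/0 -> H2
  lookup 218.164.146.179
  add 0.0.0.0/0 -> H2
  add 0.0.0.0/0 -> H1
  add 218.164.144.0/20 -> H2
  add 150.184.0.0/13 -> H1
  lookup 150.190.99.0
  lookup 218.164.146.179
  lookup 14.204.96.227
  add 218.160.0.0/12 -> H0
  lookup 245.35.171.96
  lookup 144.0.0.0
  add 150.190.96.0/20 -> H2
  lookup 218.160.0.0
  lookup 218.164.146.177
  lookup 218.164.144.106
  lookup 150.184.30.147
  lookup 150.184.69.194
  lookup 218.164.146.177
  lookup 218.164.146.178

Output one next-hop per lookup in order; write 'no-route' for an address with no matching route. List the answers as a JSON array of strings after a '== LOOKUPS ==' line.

Apply in order:
  add 0.0.0.0/0 -> H1 at depth 0
  - 0.0.0.0/0 clear@0
  add 150.190.99.32/32 -> H0 at depth 32
  ? 150.190.99.32  path d0:-→d1:-→d2:-→d3:-→d4:-→d5:-→d6:-→d7:-→d8:-→d9:-→d10:-→d11:-→d12:-→d13:-→d14:-→d15:-→d16:-→d17:-→d18:-→d19:-→d20:-→d21:-→d22:-→d23:-→d24:-→d25:-→d26:-→d27:-→d28:-→d29:-→d30:-→d31:-→d32:H0  best=H0
  ? 150.182.99.32  path d0:-→d1:-→d2:-→d3:-→d4:-→d5:-→d6:-→d7:-→d8:-→d9:-→d10:-→d11:-→d12:-  best=no-route
  add 150.190.99.32/30 -> H1 at depth 30
  add 245.35.171.96/28 -> H1 at depth 28
  add 150.190.99.0/24 -> H1 at depth 24
  ? 150.190.99.35  path d0:-→d1:-→d2:-→d3:-→d4:-→d5:-→d6:-→d7:-→d8:-→d9:-→d10:-→d11:-→d12:-→d13:-→d14:-→d15:-→d16:-→d17:-→d18:-→d19:-→d20:-→d21:-→d22:-→d23:-→d24:H1→d25:-→d26:-→d27:-→d28:-→d29:-→d30:H1  best=H1
  add 218.164.146.176/28 -> H0 at depth 28
  add 0.0.0.0/0 -> H2 at depth 0
  add 144.0.0.0/5 -> H1 at depth 5
  add 144.0.0.0/4 -> H0 at depth 4
  add 218.0.0.0/7 -> H2 at depth 7
  - 144.0.0.0/5 clear@5
  add 0.0.0.0/0 -> H2 at depth 0
  ? 218.164.146.179  path d0:H2→d1:-→d2:-→d3:-→d4:-→d5:-→d6:-→d7:H2→d8:-→d9:-→d10:-→d11:-→d12:-→d13:-→d14:-→d15:-→d16:-→d17:-→d18:-→d19:-→d20:-→d21:-→d22:-→d23:-→d24:-→d25:-→d26:-→d27:-→d28:H0  best=H0
  add 0.0.0.0/0 -> H2 at depth 0
  add 0.0.0.0/0 -> H1 at depth 0
  add 218.164.144.0/20 -> H2 at depth 20
  add 150.184.0.0/13 -> H1 at depth 13
  ? 150.190.99.0  path d0:H1→d1:-→d2:-→d3:-→d4:H0→d5:-→d6:-→d7:-→d8:-→d9:-→d10:-→d11:-→d12:-→d13:H1→d14:-→d15:-→d16:-→d17:-→d18:-→d19:-→d20:-→d21:-→d22:-→d23:-→d24:H1→d25:-→d26:-  best=H1
  ? 218.164.146.179  path d0:H1→d1:-→d2:-→d3:-→d4:-→d5:-→d6:-→d7:H2→d8:-→d9:-→d10:-→d11:-→d12:-→d13:-→d14:-→d15:-→d16:-→d17:-→d18:-→d19:-→d20:H2→d21:-→d22:-→d23:-→d24:-→d25:-→d26:-→d27:-→d28:H0  best=H0
  ? 14.204.96.227  path d0:H1  best=H1
  add 218.160.0.0/12 -> H0 at depth 12
  ? 245.35.171.96  path d0:H1→d1:-→d2:-→d3:-→d4:-→d5:-→d6:-→d7:-→d8:-→d9:-→d10:-→d11:-→d12:-→d13:-→d14:-→d15:-→d16:-→d17:-→d18:-→d19:-→d20:-→d21:-→d22:-→d23:-→d24:-→d25:-→d26:-→d27:-→d28:H1  best=H1
  ? 144.0.0.0  path d0:H1→d1:-→d2:-→d3:-→d4:H0→d5:-  best=H0
  add 150.190.96.0/20 -> H2 at depth 20
  ? 218.160.0.0  path d0:H1→d1:-→d2:-→d3:-→d4:-→d5:-→d6:-→d7:H2→d8:-→d9:-→d10:-→d11:-→d12:H0→d13:-  best=H0
  ? 218.164.146.177  path d0:H1→d1:-→d2:-→d3:-→d4:-→d5:-→d6:-→d7:H2→d8:-→d9:-→d10:-→d11:-→d12:H0→d13:-→d14:-→d15:-→d16:-→d17:-→d18:-→d19:-→d20:H2→d21:-→d22:-→d23:-→d24:-→d25:-→d26:-→d27:-→d28:H0  best=H0
  ? 218.164.144.106  path d0:H1→d1:-→d2:-→d3:-→d4:-→d5:-→d6:-→d7:H2→d8:-→d9:-→d10:-→d11:-→d12:H0→d13:-→d14:-→d15:-→d16:-→d17:-→d18:-→d19:-→d20:H2→d21:-→d22:-  best=H2
  ? 150.184.30.147  path d0:H1→d1:-→d2:-→d3:-→d4:H0→d5:-→d6:-→d7:-→d8:-→d9:-→d10:-→d11:-→d12:-→d13:H1  best=H1
  ? 150.184.69.194  path d0:H1→d1:-→d2:-→d3:-→d4:H0→d5:-→d6:-→d7:-→d8:-→d9:-→d10:-→d11:-→d12:-→d13:H1  best=H1
  ? 218.164.146.177  path d0:H1→d1:-→d2:-→d3:-→d4:-→d5:-→d6:-→d7:H2→d8:-→d9:-→d10:-→d11:-→d12:H0→d13:-→d14:-→d15:-→d16:-→d17:-→d18:-→d19:-→d20:H2→d21:-→d22:-→d23:-→d24:-→d25:-→d26:-→d27:-→d28:H0  best=H0
  ? 218.164.146.178  path d0:H1→d1:-→d2:-→d3:-→d4:-→d5:-→d6:-→d7:H2→d8:-→d9:-→d10:-→d11:-→d12:H0→d13:-→d14:-→d15:-→d16:-→d17:-→d18:-→d19:-→d20:H2→d21:-→d22:-→d23:-→d24:-→d25:-→d26:-→d27:-→d28:H0  best=H0

== LOOKUPS ==
["H0","no-route","H1","H0","H1","H0","H1","H1","H0","H0","H0","H2","H1","H1","H0","H0"]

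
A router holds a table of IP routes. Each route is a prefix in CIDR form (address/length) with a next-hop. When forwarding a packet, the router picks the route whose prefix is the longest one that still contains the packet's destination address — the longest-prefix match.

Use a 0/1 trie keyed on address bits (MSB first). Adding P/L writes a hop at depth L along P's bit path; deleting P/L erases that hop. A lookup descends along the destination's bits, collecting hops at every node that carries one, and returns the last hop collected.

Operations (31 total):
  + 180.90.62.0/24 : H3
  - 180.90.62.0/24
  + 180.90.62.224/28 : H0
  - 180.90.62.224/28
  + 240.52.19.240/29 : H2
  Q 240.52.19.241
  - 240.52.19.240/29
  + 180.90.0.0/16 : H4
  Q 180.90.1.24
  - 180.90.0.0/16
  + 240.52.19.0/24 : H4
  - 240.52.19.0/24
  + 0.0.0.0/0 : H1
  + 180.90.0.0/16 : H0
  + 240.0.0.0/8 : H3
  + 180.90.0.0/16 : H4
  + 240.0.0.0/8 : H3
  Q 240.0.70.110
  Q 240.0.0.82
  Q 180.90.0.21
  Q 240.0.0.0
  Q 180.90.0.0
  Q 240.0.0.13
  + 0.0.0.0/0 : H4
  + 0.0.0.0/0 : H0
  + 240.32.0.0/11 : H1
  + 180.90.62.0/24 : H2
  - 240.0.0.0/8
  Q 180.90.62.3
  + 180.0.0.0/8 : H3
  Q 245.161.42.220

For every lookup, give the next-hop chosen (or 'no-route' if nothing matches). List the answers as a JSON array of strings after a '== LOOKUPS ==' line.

Process each operation:
  add 180.90.62.0/24 -> H3 at depth 24
  del 180.90.62.0/24 (clear depth 24)
  add 180.90.62.224/28 -> H0 at depth 28
  del 180.90.62.224/28 (clear depth 28)
  add 240.52.19.240/29 -> H2 at depth 29
  ? 240.52.19.241  path d0:-→d1:-→d2:-→d3:-→d4:-→d5:-→d6:-→d7:-→d8:-→d9:-→d10:-→d11:-→d12:-→d13:-→d14:-→d15:-→d16:-→d17:-→d18:-→d19:-→d20:-→d21:-→d22:-→d23:-→d24:-→d25:-→d26:-→d27:-→d28:-→d29:H2  best=H2
  del 240.52.19.240/29 (clear depth 29)
  add 180.90.0.0/16 -> H4 at depth 16
  ? 180.90.1.24  path d0:-→d1:-→d2:-→d3:-→d4:-→d5:-→d6:-→d7:-→d8:-→d9:-→d10:-→d11:-→d12:-→d13:-→d14:-→d15:-→d16:H4→d17:-→d18:-  best=H4
  del 180.90.0.0/16 (clear depth 16)
  add 240.52.19.0/24 -> H4 at depth 24
  del 240.52.19.0/24 (clear depth 24)
  add 0.0.0.0/0 -> H1 at depth 0
  add 180.90.0.0/16 -> H0 at depth 16
  add 240.0.0.0/8 -> H3 at depth 8
  add 180.90.0.0/16 -> H4 at depth 16
  add 240.0.0.0/8 -> H3 at depth 8
  ? 240.0.70.110  path d0:H1→d1:-→d2:-→d3:-→d4:-→d5:-→d6:-→d7:-→d8:H3→d9:-→d10:-  best=H3
  ? 240.0.0.82  path d0:H1→d1:-→d2:-→d3:-→d4:-→d5:-→d6:-→d7:-→d8:H3→d9:-→d10:-  best=H3
  ? 180.90.0.21  path d0:H1→d1:-→d2:-→d3:-→d4:-→d5:-→d6:-→d7:-→d8:-→d9:-→d10:-→d11:-→d12:-→d13:-→d14:-→d15:-→d16:H4→d17:-→d18:-  best=H4
  ? 240.0.0.0  path d0:H1→d1:-→d2:-→d3:-→d4:-→d5:-→d6:-→d7:-→d8:H3→d9:-→d10:-  best=H3
  ? 180.90.0.0  path d0:H1→d1:-→d2:-→d3:-→d4:-→d5:-→d6:-→d7:-→d8:-→d9:-→d10:-→d11:-→d12:-→d13:-→d14:-→d15:-→d16:H4→d17:-→d18:-  best=H4
  ? 240.0.0.13  path d0:H1→d1:-→d2:-→d3:-→d4:-→d5:-→d6:-→d7:-→d8:H3→d9:-→d10:-  best=H3
  add 0.0.0.0/0 -> H4 at depth 0
  add 0.0.0.0/0 -> H0 at depth 0
  add 240.32.0.0/11 -> H1 at depth 11
  add 180.90.62.0/24 -> H2 at depth 24
  del 240.0.0.0/8 (clear depth 8)
  ? 180.90.62.3  path d0:H0→d1:-→d2:-→d3:-→d4:-→d5:-→d6:-→d7:-→d8:-→d9:-→d10:-→d11:-→d12:-→d13:-→d14:-→d15:-→d16:H4→d17:-→d18:-→d19:-→d20:-→d21:-→d22:-→d23:-→d24:H2  best=H2
  add 180.0.0.0/8 -> H3 at depth 8
  ? 245.161.42.220  path d0:H0→d1:-→d2:-→d3:-→d4:-→d5:-  best=H0

== LOOKUPS ==
["H2","H4","H3","H3","H4","H3","H4","H3","H2","H0"]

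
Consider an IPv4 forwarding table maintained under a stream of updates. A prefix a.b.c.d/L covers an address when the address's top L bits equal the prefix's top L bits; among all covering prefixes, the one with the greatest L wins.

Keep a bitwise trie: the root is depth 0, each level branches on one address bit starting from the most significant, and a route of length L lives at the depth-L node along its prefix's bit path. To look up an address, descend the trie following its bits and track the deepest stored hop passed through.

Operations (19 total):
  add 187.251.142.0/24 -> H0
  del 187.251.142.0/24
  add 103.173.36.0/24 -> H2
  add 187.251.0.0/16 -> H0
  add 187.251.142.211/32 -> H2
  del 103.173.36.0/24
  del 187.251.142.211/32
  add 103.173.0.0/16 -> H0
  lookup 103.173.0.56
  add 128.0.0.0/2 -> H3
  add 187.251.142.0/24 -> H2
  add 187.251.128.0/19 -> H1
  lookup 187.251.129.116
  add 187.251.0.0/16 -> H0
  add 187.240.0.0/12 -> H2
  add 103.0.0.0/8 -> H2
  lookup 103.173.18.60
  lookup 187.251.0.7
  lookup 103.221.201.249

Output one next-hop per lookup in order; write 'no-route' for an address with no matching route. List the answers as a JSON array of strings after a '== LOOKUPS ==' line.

Apply in order:
  + 187.251.142.0/24 (H0) depth=24
  del 187.251.142.0/24 (clear depth 24)
  + 103.173.36.0/24 (H2) depth=24
  + 187.251.0.0/16 (H0) depth=16
  + 187.251.142.211/32 (H2) depth=32
  del 103.173.36.0/24 (clear depth 24)
  del 187.251.142.211/32 (clear depth 32)
  + 103.173.0.0/16 (H0) depth=16
  Q 103.173.0.56: descend 011001111010110100 ; hops seen [H0] ; pick H0
  + 128.0.0.0/2 (H3) depth=2
  + 187.251.142.0/24 (H2) depth=24
  + 187.251.128.0/19 (H1) depth=19
  Q 187.251.129.116: descend 10111011111110111000 ; hops seen [H3,H0,H1] ; pick H1
  + 187.251.0.0/16 (H0) depth=16
  + 187.240.0.0/12 (H2) depth=12
  + 103.0.0.0/8 (H2) depth=8
  Q 103.173.18.60: descend 011001111010110100 ; hops seen [H2,H0] ; pick H0
  Q 187.251.0.7: descend 1011101111111011 ; hops seen [H3,H2,H0] ; pick H0
  Q 103.221.201.249: descend 011001111 ; hops seen [H2] ; pick H2

== LOOKUPS ==
["H0","H1","H0","H0","H2"]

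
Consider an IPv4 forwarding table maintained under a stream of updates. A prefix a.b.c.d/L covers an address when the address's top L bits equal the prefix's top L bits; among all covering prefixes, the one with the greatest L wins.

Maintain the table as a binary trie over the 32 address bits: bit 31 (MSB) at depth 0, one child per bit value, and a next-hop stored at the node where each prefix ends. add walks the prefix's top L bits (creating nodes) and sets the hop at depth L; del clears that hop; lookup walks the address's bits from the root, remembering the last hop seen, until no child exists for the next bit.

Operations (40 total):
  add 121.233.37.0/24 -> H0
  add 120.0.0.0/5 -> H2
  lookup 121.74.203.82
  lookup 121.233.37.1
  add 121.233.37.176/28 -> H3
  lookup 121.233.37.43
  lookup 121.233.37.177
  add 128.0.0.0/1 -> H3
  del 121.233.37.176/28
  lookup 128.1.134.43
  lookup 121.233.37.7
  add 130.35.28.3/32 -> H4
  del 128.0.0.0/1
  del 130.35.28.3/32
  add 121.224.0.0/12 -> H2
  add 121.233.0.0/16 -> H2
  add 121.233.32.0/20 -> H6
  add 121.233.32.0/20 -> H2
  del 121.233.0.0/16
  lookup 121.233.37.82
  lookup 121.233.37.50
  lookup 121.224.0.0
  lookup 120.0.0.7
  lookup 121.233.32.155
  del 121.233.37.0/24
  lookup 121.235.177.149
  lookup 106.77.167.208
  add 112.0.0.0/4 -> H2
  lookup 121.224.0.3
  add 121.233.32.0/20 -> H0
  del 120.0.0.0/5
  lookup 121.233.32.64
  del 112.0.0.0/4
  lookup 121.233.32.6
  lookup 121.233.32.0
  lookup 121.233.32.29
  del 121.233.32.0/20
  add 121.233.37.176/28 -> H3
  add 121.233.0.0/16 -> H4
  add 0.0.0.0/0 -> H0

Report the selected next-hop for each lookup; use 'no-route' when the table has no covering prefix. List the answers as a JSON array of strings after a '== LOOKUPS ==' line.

Process each operation:
  add 121.233.37.0/24 -> H0 at depth 24
  add 120.0.0.0/5 -> H2 at depth 5
  Q 121.74.203.82: descend 01111001 ; hops seen [H2] ; pick H2
  Q 121.233.37.1: descend 011110011110100100100101 ; hops seen [H2,H0] ; pick H0
  add 121.233.37.176/28 -> H3 at depth 28
  Q 121.233.37.43: descend 011110011110100100100101 ; hops seen [H2,H0] ; pick H0
  Q 121.233.37.177: descend 0111100111101001001001011011 ; hops seen [H2,H0,H3] ; pick H3
  add 128.0.0.0/1 -> H3 at depth 1
  - 121.233.37.176/28 clear@28
  Q 128.1.134.43: descend 1 ; hops seen [H3] ; pick H3
  Q 121.233.37.7: descend 011110011110100100100101 ; hops seen [H2,H0] ; pick H0
  add 130.35.28.3/32 -> H4 at depth 32
  - 128.0.0.0/1 clear@1
  - 130.35.28.3/32 clear@32
  add 121.224.0.0/12 -> H2 at depth 12
  add 121.233.0.0/16 -> H2 at depth 16
  add 121.233.32.0/20 -> H6 at depth 20
  add 121.233.32.0/20 -> H2 at depth 20
  - 121.233.0.0/16 clear@16
  Q 121.233.37.82: descend 011110011110100100100101 ; hops seen [H2,H2,H2,H0] ; pick H0
  Q 121.233.37.50: descend 011110011110100100100101 ; hops seen [H2,H2,H2,H0] ; pick H0
  Q 121.224.0.0: descend 011110011110 ; hops seen [H2,H2] ; pick H2
  Q 120.0.0.7: descend 0111100 ; hops seen [H2] ; pick H2
  Q 121.233.32.155: descend 011110011110100100100 ; hops seen [H2,H2,H2] ; pick H2
  - 121.233.37.0/24 clear@24
  Q 121.235.177.149: descend 01111001111010 ; hops seen [H2,H2] ; pick H2
  Q 106.77.167.208: descend 011 ; hops seen [∅] ; pick no-route
  add 112.0.0.0/4 -> H2 at depth 4
  Q 121.224.0.3: descend 011110011110 ; hops seen [H2,H2,H2] ; pick H2
  add 121.233.32.0/20 -> H0 at depth 20
  - 120.0.0.0/5 clear@5
  Q 121.233.32.64: descend 011110011110100100100 ; hops seen [H2,H2,H0] ; pick H0
  - 112.0.0.0/4 clear@4
  Q 121.233.32.6: descend 011110011110100100100 ; hops seen [H2,H0] ; pick H0
  Q 121.233.32.0: descend 011110011110100100100 ; hops seen [H2,H0] ; pick H0
  Q 121.233.32.29: descend 011110011110100100100 ; hops seen [H2,H0] ; pick H0
  - 121.233.32.0/20 clear@20
  add 121.233.37.176/28 -> H3 at depth 28
  add 121.233.0.0/16 -> H4 at depth 16
  add 0.0.0.0/0 -> H0 at depth 0

== LOOKUPS ==
["H2","H0","H0","H3","H3","H0","H0","H0","H2","H2","H2","H2","no-route","H2","H0","H0","H0","H0"]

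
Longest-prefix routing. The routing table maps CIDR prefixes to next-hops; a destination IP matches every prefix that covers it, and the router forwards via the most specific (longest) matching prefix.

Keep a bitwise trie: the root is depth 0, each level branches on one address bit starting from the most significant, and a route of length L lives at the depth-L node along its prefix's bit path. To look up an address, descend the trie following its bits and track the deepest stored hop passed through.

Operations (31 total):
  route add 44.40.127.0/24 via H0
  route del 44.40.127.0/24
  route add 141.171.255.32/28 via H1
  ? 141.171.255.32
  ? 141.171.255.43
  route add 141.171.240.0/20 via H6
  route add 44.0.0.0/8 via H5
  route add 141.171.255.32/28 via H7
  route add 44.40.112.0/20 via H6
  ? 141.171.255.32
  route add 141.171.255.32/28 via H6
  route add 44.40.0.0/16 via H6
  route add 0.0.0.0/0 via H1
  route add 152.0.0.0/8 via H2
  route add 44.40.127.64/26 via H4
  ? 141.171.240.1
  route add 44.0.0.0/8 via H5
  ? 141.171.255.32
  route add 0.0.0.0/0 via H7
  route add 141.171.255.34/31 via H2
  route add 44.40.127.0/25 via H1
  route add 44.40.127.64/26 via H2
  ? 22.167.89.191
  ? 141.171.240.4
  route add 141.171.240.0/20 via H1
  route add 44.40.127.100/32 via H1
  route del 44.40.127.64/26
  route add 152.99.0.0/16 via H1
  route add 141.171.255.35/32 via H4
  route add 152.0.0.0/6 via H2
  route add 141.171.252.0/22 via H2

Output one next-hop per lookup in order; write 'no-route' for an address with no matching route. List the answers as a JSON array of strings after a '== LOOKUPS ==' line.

Apply in order:
  add 44.40.127.0/24 -> H0 at depth 24
  del 44.40.127.0/24 (clear depth 24)
  add 141.171.255.32/28 -> H1 at depth 28
  ? 141.171.255.32  path d0:-→d1:-→d2:-→d3:-→d4:-→d5:-→d6:-→d7:-→d8:-→d9:-→d10:-→d11:-→d12:-→d13:-→d14:-→d15:-→d16:-→d17:-→d18:-→d19:-→d20:-→d21:-→d22:-→d23:-→d24:-→d25:-→d26:-→d27:-→d28:H1  best=H1
  ? 141.171.255.43  path d0:-→d1:-→d2:-→d3:-→d4:-→d5:-→d6:-→d7:-→d8:-→d9:-→d10:-→d11:-→d12:-→d13:-→d14:-→d15:-→d16:-→d17:-→d18:-→d19:-→d20:-→d21:-→d22:-→d23:-→d24:-→d25:-→d26:-→d27:-→d28:H1  best=H1
  add 141.171.240.0/20 -> H6 at depth 20
  add 44.0.0.0/8 -> H5 at depth 8
  add 141.171.255.32/28 -> H7 at depth 28
  add 44.40.112.0/20 -> H6 at depth 20
  ? 141.171.255.32  path d0:-→d1:-→d2:-→d3:-→d4:-→d5:-→d6:-→d7:-→d8:-→d9:-→d10:-→d11:-→d12:-→d13:-→d14:-→d15:-→d16:-→d17:-→d18:-→d19:-→d20:H6→d21:-→d22:-→d23:-→d24:-→d25:-→d26:-→d27:-→d28:H7  best=H7
  add 141.171.255.32/28 -> H6 at depth 28
  add 44.40.0.0/16 -> H6 at depth 16
  add 0.0.0.0/0 -> H1 at depth 0
  add 152.0.0.0/8 -> H2 at depth 8
  add 44.40.127.64/26 -> H4 at depth 26
  ? 141.171.240.1  path d0:H1→d1:-→d2:-→d3:-→d4:-→d5:-→d6:-→d7:-→d8:-→d9:-→d10:-→d11:-→d12:-→d13:-→d14:-→d15:-→d16:-→d17:-→d18:-→d19:-→d20:H6  best=H6
  add 44.0.0.0/8 -> H5 at depth 8
  ? 141.171.255.32  path d0:H1→d1:-→d2:-→d3:-→d4:-→d5:-→d6:-→d7:-→d8:-→d9:-→d10:-→d11:-→d12:-→d13:-→d14:-→d15:-→d16:-→d17:-→d18:-→d19:-→d20:H6→d21:-→d22:-→d23:-→d24:-→d25:-→d26:-→d27:-→d28:H6  best=H6
  add 0.0.0.0/0 -> H7 at depth 0
  add 141.171.255.34/31 -> H2 at depth 31
  add 44.40.127.0/25 -> H1 at depth 25
  add 44.40.127.64/26 -> H2 at depth 26
  ? 22.167.89.191  path d0:H7→d1:-→d2:-  best=H7
  ? 141.171.240.4  path d0:H7→d1:-→d2:-→d3:-→d4:-→d5:-→d6:-→d7:-→d8:-→d9:-→d10:-→d11:-→d12:-→d13:-→d14:-→d15:-→d16:-→d17:-→d18:-→d19:-→d20:H6  best=H6
  add 141.171.240.0/20 -> H1 at depth 20
  add 44.40.127.100/32 -> H1 at depth 32
  del 44.40.127.64/26 (clear depth 26)
  add 152.99.0.0/16 -> H1 at depth 16
  add 141.171.255.35/32 -> H4 at depth 32
  add 152.0.0.0/6 -> H2 at depth 6
  add 141.171.252.0/22 -> H2 at depth 22

== LOOKUPS ==
["H1","H1","H7","H6","H6","H7","H6"]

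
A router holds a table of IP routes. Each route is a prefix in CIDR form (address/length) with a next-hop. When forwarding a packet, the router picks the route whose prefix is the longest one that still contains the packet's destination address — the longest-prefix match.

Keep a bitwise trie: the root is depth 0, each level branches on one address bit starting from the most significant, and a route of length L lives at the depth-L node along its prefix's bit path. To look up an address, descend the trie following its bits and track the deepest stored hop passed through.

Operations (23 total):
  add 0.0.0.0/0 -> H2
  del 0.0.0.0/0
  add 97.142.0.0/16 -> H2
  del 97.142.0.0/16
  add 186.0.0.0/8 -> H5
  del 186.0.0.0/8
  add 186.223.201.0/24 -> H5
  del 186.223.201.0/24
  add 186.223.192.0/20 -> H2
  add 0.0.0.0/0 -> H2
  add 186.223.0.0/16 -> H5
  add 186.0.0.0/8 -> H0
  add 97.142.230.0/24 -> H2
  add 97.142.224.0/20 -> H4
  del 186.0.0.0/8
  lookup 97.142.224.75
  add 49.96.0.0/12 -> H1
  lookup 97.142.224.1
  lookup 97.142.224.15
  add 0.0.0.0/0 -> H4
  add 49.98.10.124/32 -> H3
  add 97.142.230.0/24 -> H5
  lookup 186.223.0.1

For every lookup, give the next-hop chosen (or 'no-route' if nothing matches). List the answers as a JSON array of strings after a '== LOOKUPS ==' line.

Process each operation:
  + 0.0.0.0/0 (H2) depth=0
  - 0.0.0.0/0 clear@0
  + 97.142.0.0/16 (H2) depth=16
  - 97.142.0.0/16 clear@16
  + 186.0.0.0/8 (H5) depth=8
  - 186.0.0.0/8 clear@8
  + 186.223.201.0/24 (H5) depth=24
  - 186.223.201.0/24 clear@24
  + 186.223.192.0/20 (H2) depth=20
  + 0.0.0.0/0 (H2) depth=0
  + 186.223.0.0/16 (H5) depth=16
  + 186.0.0.0/8 (H0) depth=8
  + 97.142.230.0/24 (H2) depth=24
  + 97.142.224.0/20 (H4) depth=20
  - 186.0.0.0/8 clear@8
  Q 97.142.224.75: descend 011000011000111011100 ; hops seen [H2,H4] ; pick H4
  + 49.96.0.0/12 (H1) depth=12
  Q 97.142.224.1: descend 011000011000111011100 ; hops seen [H2,H4] ; pick H4
  Q 97.142.224.15: descend 011000011000111011100 ; hops seen [H2,H4] ; pick H4
  + 0.0.0.0/0 (H4) depth=0
  + 49.98.10.124/32 (H3) depth=32
  + 97.142.230.0/24 (H5) depth=24
  Q 186.223.0.1: descend 1011101011011111 ; hops seen [H4,H5] ; pick H5

== LOOKUPS ==
["H4","H4","H4","H5"]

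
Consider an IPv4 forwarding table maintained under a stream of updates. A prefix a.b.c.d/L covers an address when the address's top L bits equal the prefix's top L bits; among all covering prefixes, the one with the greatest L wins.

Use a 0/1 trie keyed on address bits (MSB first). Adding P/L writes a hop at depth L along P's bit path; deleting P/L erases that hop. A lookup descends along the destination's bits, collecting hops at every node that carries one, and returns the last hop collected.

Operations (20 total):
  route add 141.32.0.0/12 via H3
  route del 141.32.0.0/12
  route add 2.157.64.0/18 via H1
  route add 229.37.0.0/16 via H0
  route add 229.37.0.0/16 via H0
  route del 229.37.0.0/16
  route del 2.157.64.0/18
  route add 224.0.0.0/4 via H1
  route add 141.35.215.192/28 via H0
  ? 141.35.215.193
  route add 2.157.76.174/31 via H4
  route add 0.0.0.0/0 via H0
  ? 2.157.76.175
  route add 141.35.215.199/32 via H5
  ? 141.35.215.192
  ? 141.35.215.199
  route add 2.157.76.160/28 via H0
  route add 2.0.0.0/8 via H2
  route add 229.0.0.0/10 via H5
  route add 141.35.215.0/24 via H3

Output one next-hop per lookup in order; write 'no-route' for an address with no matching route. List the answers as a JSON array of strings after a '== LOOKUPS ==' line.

Trace:
  + 141.32.0.0/12 (H3) depth=12
  del 141.32.0.0/12 (clear depth 12)
  + 2.157.64.0/18 (H1) depth=18
  + 229.37.0.0/16 (H0) depth=16
  + 229.37.0.0/16 (H0) depth=16
  del 229.37.0.0/16 (clear depth 16)
  del 2.157.64.0/18 (clear depth 18)
  + 224.0.0.0/4 (H1) depth=4
  + 141.35.215.192/28 (H0) depth=28
  lookup 141.35.215.193: bits 1000110100100011110101111100 walk d0:-→d1:-→d2:-→d3:-→d4:-→d5:-→d6:-→d7:-→d8:-→d9:-→d10:-→d11:-→d12:-→d13:-→d14:-→d15:-→d16:-→d17:-→d18:-→d19:-→d20:-→d21:-→d22:-→d23:-→d24:-→d25:-→d26:-→d27:-→d28:H0 -> H0
  + 2.157.76.174/31 (H4) depth=31
  + 0.0.0.0/0 (H0) depth=0
  lookup 2.157.76.175: bits 0000001010011101010011001010111 walk d0:H0→d1:-→d2:-→d3:-→d4:-→d5:-→d6:-→d7:-→d8:-→d9:-→d10:-→d11:-→d12:-→d13:-→d14:-→d15:-→d16:-→d17:-→d18:-→d19:-→d20:-→d21:-→d22:-→d23:-→d24:-→d25:-→d26:-→d27:-→d28:-→d29:-→d30:-→d31:H4 -> H4
  + 141.35.215.199/32 (H5) depth=32
  lookup 141.35.215.192: bits 10001101001000111101011111000 walk d0:H0→d1:-→d2:-→d3:-→d4:-→d5:-→d6:-→d7:-→d8:-→d9:-→d10:-→d11:-→d12:-→d13:-→d14:-→d15:-→d16:-→d17:-→d18:-→d19:-→d20:-→d21:-→d22:-→d23:-→d24:-→d25:-→d26:-→d27:-→d28:H0→d29:- -> H0
  lookup 141.35.215.199: bits 10001101001000111101011111000111 walk d0:H0→d1:-→d2:-→d3:-→d4:-→d5:-→d6:-→d7:-→d8:-→d9:-→d10:-→d11:-→d12:-→d13:-→d14:-→d15:-→d16:-→d17:-→d18:-→d19:-→d20:-→d21:-→d22:-→d23:-→d24:-→d25:-→d26:-→d27:-→d28:H0→d29:-→d30:-→d31:-→d32:H5 -> H5
  + 2.157.76.160/28 (H0) depth=28
  + 2.0.0.0/8 (H2) depth=8
  + 229.0.0.0/10 (H5) depth=10
  + 141.35.215.0/24 (H3) depth=24

== LOOKUPS ==
["H0","H4","H0","H5"]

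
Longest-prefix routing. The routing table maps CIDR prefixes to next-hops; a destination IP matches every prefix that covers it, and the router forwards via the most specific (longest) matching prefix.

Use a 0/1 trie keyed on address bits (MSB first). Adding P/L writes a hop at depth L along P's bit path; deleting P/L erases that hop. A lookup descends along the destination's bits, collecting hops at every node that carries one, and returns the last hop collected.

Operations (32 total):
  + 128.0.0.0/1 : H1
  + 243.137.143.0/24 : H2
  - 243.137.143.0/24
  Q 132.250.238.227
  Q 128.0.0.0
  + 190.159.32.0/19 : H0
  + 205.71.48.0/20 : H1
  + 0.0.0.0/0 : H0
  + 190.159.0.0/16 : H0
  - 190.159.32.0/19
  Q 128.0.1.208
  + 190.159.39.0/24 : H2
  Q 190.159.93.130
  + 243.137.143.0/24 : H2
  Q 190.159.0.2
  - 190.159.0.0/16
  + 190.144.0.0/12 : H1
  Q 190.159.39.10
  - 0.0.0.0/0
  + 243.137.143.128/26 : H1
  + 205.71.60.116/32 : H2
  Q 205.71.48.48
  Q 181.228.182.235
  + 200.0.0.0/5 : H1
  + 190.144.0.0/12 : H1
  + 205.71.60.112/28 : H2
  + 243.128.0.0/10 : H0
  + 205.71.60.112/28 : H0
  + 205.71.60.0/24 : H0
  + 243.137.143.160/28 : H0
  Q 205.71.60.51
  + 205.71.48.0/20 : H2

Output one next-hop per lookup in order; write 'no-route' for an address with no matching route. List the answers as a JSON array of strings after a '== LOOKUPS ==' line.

Trace:
  + 128.0.0.0/1 (H1) depth=1
  + 243.137.143.0/24 (H2) depth=24
  del 243.137.143.0/24 (clear depth 24)
  ? 132.250.238.227  path d0:-→d1:H1  best=H1
  ? 128.0.0.0  path d0:-→d1:H1  best=H1
  + 190.159.32.0/19 (H0) depth=19
  + 205.71.48.0/20 (H1) depth=20
  + 0.0.0.0/0 (H0) depth=0
  + 190.159.0.0/16 (H0) depth=16
  del 190.159.32.0/19 (clear depth 19)
  ? 128.0.1.208  path d0:H0→d1:H1→d2:-  best=H1
  + 190.159.39.0/24 (H2) depth=24
  ? 190.159.93.130  path d0:H0→d1:H1→d2:-→d3:-→d4:-→d5:-→d6:-→d7:-→d8:-→d9:-→d10:-→d11:-→d12:-→d13:-→d14:-→d15:-→d16:H0→d17:-  best=H0
  + 243.137.143.0/24 (H2) depth=24
  ? 190.159.0.2  path d0:H0→d1:H1→d2:-→d3:-→d4:-→d5:-→d6:-→d7:-→d8:-→d9:-→d10:-→d11:-→d12:-→d13:-→d14:-→d15:-→d16:H0→d17:-→d18:-  best=H0
  del 190.159.0.0/16 (clear depth 16)
  + 190.144.0.0/12 (H1) depth=12
  ? 190.159.39.10  path d0:H0→d1:H1→d2:-→d3:-→d4:-→d5:-→d6:-→d7:-→d8:-→d9:-→d10:-→d11:-→d12:H1→d13:-→d14:-→d15:-→d16:-→d17:-→d18:-→d19:-→d20:-→d21:-→d22:-→d23:-→d24:H2  best=H2
  del 0.0.0.0/0 (clear depth 0)
  + 243.137.143.128/26 (H1) depth=26
  + 205.71.60.116/32 (H2) depth=32
  ? 205.71.48.48  path d0:-→d1:H1→d2:-→d3:-→d4:-→d5:-→d6:-→d7:-→d8:-→d9:-→d10:-→d11:-→d12:-→d13:-→d14:-→d15:-→d16:-→d17:-→d18:-→d19:-→d20:H1  best=H1
  ? 181.228.182.235  path d0:-→d1:H1→d2:-→d3:-→d4:-  best=H1
  + 200.0.0.0/5 (H1) depth=5
  + 190.144.0.0/12 (H1) depth=12
  + 205.71.60.112/28 (H2) depth=28
  + 243.128.0.0/10 (H0) depth=10
  + 205.71.60.112/28 (H0) depth=28
  + 205.71.60.0/24 (H0) depth=24
  + 243.137.143.160/28 (H0) depth=28
  ? 205.71.60.51  path d0:-→d1:H1→d2:-→d3:-→d4:-→d5:H1→d6:-→d7:-→d8:-→d9:-→d10:-→d11:-→d12:-→d13:-→d14:-→d15:-→d16:-→d17:-→d18:-→d19:-→d20:H1→d21:-→d22:-→d23:-→d24:H0→d25:-  best=H0
  + 205.71.48.0/20 (H2) depth=20

== LOOKUPS ==
["H1","H1","H1","H0","H0","H2","H1","H1","H0"]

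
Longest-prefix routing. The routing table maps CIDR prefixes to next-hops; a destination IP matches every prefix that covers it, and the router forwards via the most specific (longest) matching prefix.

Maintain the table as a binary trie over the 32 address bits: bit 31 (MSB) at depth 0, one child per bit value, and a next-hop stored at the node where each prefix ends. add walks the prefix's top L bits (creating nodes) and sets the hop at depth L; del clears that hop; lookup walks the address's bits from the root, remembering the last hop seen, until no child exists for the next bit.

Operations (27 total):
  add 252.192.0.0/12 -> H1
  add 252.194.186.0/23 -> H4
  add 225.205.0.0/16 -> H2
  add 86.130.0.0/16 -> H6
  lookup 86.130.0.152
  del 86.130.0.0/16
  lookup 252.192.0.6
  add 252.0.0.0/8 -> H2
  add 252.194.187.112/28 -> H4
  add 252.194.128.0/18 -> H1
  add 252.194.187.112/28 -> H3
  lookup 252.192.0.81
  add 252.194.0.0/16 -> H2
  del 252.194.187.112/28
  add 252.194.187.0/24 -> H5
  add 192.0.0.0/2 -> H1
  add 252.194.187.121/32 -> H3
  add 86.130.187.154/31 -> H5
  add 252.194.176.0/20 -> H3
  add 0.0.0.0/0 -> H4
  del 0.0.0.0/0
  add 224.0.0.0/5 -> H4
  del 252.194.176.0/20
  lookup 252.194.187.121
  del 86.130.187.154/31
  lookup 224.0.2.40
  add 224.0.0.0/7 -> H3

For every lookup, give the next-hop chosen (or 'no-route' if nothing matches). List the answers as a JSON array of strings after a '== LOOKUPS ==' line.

Apply in order:
  add 252.192.0.0/12 -> H1 at depth 12
  add 252.194.186.0/23 -> H4 at depth 23
  add 225.205.0.0/16 -> H2 at depth 16
  add 86.130.0.0/16 -> H6 at depth 16
  ? 86.130.0.152  path d0:-→d1:-→d2:-→d3:-→d4:-→d5:-→d6:-→d7:-→d8:-→d9:-→d10:-→d11:-→d12:-→d13:-→d14:-→d15:-→d16:H6  best=H6
  del 86.130.0.0/16 (clear depth 16)
  ? 252.192.0.6  path d0:-→d1:-→d2:-→d3:-→d4:-→d5:-→d6:-→d7:-→d8:-→d9:-→d10:-→d11:-→d12:H1→d13:-→d14:-  best=H1
  add 252.0.0.0/8 -> H2 at depth 8
  add 252.194.187.112/28 -> H4 at depth 28
  add 252.194.128.0/18 -> H1 at depth 18
  add 252.194.187.112/28 -> H3 at depth 28
  ? 252.192.0.81  path d0:-→d1:-→d2:-→d3:-→d4:-→d5:-→d6:-→d7:-→d8:H2→d9:-→d10:-→d11:-→d12:H1→d13:-→d14:-  best=H1
  add 252.194.0.0/16 -> H2 at depth 16
  del 252.194.187.112/28 (clear depth 28)
  add 252.194.187.0/24 -> H5 at depth 24
  add 192.0.0.0/2 -> H1 at depth 2
  add 252.194.187.121/32 -> H3 at depth 32
  add 86.130.187.154/31 -> H5 at depth 31
  add 252.194.176.0/20 -> H3 at depth 20
  add 0.0.0.0/0 -> H4 at depth 0
  del 0.0.0.0/0 (clear depth 0)
  add 224.0.0.0/5 -> H4 at depth 5
  del 252.194.176.0/20 (clear depth 20)
  ? 252.194.187.121  path d0:-→d1:-→d2:H1→d3:-→d4:-→d5:-→d6:-→d7:-→d8:H2→d9:-→d10:-→d11:-→d12:H1→d13:-→d14:-→d15:-→d16:H2→d17:-→d18:H1→d19:-→d20:-→d21:-→d22:-→d23:H4→d24:H5→d25:-→d26:-→d27:-→d28:-→d29:-→d30:-→d31:-→d32:H3  best=H3
  del 86.130.187.154/31 (clear depth 31)
  ? 224.0.2.40  path d0:-→d1:-→d2:H1→d3:-→d4:-→d5:H4→d6:-→d7:-  best=H4
  add 224.0.0.0/7 -> H3 at depth 7

== LOOKUPS ==
["H6","H1","H1","H3","H4"]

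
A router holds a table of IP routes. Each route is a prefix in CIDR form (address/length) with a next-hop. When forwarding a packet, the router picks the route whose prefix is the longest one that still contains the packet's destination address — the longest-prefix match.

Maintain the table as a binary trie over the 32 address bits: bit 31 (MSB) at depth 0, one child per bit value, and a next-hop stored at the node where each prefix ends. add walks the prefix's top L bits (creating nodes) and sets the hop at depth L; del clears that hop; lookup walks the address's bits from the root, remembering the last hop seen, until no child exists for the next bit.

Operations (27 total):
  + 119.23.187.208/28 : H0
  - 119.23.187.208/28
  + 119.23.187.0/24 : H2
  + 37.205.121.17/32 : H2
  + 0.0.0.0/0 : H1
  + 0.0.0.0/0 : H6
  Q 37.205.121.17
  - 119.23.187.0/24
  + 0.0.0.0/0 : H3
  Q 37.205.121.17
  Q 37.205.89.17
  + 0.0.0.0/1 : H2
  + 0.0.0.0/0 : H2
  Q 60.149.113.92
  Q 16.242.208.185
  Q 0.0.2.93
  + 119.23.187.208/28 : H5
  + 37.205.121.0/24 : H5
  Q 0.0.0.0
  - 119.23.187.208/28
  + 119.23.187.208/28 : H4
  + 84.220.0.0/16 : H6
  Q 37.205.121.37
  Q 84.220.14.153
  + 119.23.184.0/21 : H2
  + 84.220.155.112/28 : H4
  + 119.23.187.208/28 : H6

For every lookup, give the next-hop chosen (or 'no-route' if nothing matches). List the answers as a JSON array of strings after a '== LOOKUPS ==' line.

Process each operation:
  + 119.23.187.208/28 (H0) depth=28
  - 119.23.187.208/28 clear@28
  + 119.23.187.0/24 (H2) depth=24
  + 37.205.121.17/32 (H2) depth=32
  + 0.0.0.0/0 (H1) depth=0
  + 0.0.0.0/0 (H6) depth=0
  Q 37.205.121.17: descend 00100101110011010111100100010001 ; hops seen [H6,H2] ; pick H2
  - 119.23.187.0/24 clear@24
  + 0.0.0.0/0 (H3) depth=0
  Q 37.205.121.17: descend 00100101110011010111100100010001 ; hops seen [H3,H2] ; pick H2
  Q 37.205.89.17: descend 001001011100110101 ; hops seen [H3] ; pick H3
  + 0.0.0.0/1 (H2) depth=1
  + 0.0.0.0/0 (H2) depth=0
  Q 60.149.113.92: descend 001 ; hops seen [H2,H2] ; pick H2
  Q 16.242.208.185: descend 00 ; hops seen [H2,H2] ; pick H2
  Q 0.0.2.93: descend 00 ; hops seen [H2,H2] ; pick H2
  + 119.23.187.208/28 (H5) depth=28
  + 37.205.121.0/24 (H5) depth=24
  Q 0.0.0.0: descend 00 ; hops seen [H2,H2] ; pick H2
  - 119.23.187.208/28 clear@28
  + 119.23.187.208/28 (H4) depth=28
  + 84.220.0.0/16 (H6) depth=16
  Q 37.205.121.37: descend 00100101110011010111100100 ; hops seen [H2,H2,H5] ; pick H5
  Q 84.220.14.153: descend 0101010011011100 ; hops seen [H2,H2,H6] ; pick H6
  + 119.23.184.0/21 (H2) depth=21
  + 84.220.155.112/28 (H4) depth=28
  + 119.23.187.208/28 (H6) depth=28

== LOOKUPS ==
["H2","H2","H3","H2","H2","H2","H2","H5","H6"]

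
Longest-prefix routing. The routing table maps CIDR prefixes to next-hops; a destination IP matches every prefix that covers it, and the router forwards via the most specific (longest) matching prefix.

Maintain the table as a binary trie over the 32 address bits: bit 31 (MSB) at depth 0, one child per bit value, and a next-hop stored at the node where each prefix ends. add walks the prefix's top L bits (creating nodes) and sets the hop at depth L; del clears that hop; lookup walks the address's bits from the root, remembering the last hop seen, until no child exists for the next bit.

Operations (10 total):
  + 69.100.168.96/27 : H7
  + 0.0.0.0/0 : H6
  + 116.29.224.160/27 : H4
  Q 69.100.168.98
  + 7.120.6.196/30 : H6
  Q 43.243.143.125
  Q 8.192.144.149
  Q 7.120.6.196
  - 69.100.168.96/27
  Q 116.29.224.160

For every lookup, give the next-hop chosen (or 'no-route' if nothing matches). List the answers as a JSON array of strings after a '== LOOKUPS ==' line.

Process each operation:
  add 69.100.168.96/27 -> H7 at depth 27
  add 0.0.0.0/0 -> H6 at depth 0
  add 116.29.224.160/27 -> H4 at depth 27
  ? 69.100.168.98  path d0:H6→d1:-→d2:-→d3:-→d4:-→d5:-→d6:-→d7:-→d8:-→d9:-→d10:-→d11:-→d12:-→d13:-→d14:-→d15:-→d16:-→d17:-→d18:-→d19:-→d20:-→d21:-→d22:-→d23:-→d24:-→d25:-→d26:-→d27:H7  best=H7
  add 7.120.6.196/30 -> H6 at depth 30
  ? 43.243.143.125  path d0:H6→d1:-→d2:-  best=H6
  ? 8.192.144.149  path d0:H6→d1:-→d2:-→d3:-→d4:-  best=H6
  ? 7.120.6.196  path d0:H6→d1:-→d2:-→d3:-→d4:-→d5:-→d6:-→d7:-→d8:-→d9:-→d10:-→d11:-→d12:-→d13:-→d14:-→d15:-→d16:-→d17:-→d18:-→d19:-→d20:-→d21:-→d22:-→d23:-→d24:-→d25:-→d26:-→d27:-→d28:-→d29:-→d30:H6  best=H6
  - 69.100.168.96/27 clear@27
  ? 116.29.224.160  path d0:H6→d1:-→d2:-→d3:-→d4:-→d5:-→d6:-→d7:-→d8:-→d9:-→d10:-→d11:-→d12:-→d13:-→d14:-→d15:-→d16:-→d17:-→d18:-→d19:-→d20:-→d21:-→d22:-→d23:-→d24:-→d25:-→d26:-→d27:H4  best=H4

== LOOKUPS ==
["H7","H6","H6","H6","H4"]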